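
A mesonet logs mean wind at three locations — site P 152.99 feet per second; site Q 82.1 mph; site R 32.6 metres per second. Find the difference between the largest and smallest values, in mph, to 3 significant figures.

31.4 mph

site P: 152.99 ft/s = 104.311 mph.
site R: 32.6 m/s = 72.924 mph.
Spread: 104.311 − 72.924 = 31.4 mph.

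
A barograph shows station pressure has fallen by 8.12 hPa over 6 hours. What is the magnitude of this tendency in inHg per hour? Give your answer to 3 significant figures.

8.12 hPa / 6 h × 0.02953 inHg/hPa = 0.0400 inHg/h.

0.0400 inHg per hour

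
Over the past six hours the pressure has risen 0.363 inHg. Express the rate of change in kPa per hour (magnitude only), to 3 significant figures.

0.363 inHg / 6 h × 3.38639 kPa/inHg = 0.205 kPa/h.

0.205 kPa per hour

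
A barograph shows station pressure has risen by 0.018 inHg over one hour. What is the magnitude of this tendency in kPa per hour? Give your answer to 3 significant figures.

0.018 inHg / 1 h × 3.38639 kPa/inHg = 0.0610 kPa/h.

0.0610 kPa per hour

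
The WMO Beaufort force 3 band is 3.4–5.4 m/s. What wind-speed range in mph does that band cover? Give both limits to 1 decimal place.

3.4–5.4 m/s × 2.237 = 7.6–12.1 mph.

7.6 to 12.1 mph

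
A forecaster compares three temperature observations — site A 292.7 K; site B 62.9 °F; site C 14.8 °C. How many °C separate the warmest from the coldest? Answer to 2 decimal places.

4.75 °C

site A: 292.7 K = 19.550 °C.
site B: 62.9 °F = 17.167 °C.
Spread: 19.550 − 14.800 = 4.750 °C.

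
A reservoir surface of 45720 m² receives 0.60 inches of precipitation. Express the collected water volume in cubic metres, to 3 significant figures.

Depth: 0.60 in × 25.4 = 15.24 mm.
1 mm over 1 m² is 1 L, so volume = 15.24 × 45720 = 696772.8 L = 697 m³.

697 cubic metres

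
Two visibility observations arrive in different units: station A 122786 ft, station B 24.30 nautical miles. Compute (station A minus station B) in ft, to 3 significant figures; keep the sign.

station B: 24.30 nmi = 147649.61 ft.
Difference: 122786.00 − 147649.61 = -24900 ft.

-24900 ft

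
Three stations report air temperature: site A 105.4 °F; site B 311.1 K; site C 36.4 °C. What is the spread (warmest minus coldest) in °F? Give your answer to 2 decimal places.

7.88 °F

site A: 105.4 °F = 40.778 °C.
site B: 311.1 K = 37.950 °C.
Spread: 40.778 − 36.400 = 4.378 °C = 7.88 °F.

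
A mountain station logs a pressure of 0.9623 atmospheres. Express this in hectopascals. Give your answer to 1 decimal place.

1 atm = 1013.25 hPa, so 0.9623 × 1013.25 = 975.1 hPa.

975.1 hPa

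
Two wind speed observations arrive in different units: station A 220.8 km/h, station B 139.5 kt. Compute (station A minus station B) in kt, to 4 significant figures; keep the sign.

-20.28 kt

station A: 220.8 km/h = 119.2225 kt.
Difference: 119.2225 − 139.5000 = -20.28 kt.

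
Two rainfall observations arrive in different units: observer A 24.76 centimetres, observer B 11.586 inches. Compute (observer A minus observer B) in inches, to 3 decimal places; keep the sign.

-1.838 in

observer A: 24.76 cm = 9.74803 in.
Difference: 9.74803 − 11.58600 = -1.838 in.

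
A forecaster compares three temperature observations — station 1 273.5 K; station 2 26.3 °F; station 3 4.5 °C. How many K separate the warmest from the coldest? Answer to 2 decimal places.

7.67 K

station 1: 273.5 K = 0.350 °C.
station 2: 26.3 °F = -3.167 °C.
Spread: 4.500 − (-3.167) = 7.667 °C.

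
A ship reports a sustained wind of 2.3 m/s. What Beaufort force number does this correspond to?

Beaufort force 2

2.3 m/s lies in the Beaufort 2 band (light breeze, 1.6–3.3 m/s).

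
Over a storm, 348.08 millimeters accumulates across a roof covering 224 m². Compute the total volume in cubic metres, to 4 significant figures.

1 mm over 1 m² is 1 L, so volume = 348.08 × 224 = 77969.92 L = 77.97 m³.

77.97 cubic metres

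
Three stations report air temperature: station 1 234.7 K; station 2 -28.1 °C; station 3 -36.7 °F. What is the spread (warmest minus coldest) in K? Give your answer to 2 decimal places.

station 1: 234.7 K = -38.450 °C.
station 3: -36.7 °F = -38.167 °C.
Spread: (-28.100) − (-38.450) = 10.350 °C.

10.35 K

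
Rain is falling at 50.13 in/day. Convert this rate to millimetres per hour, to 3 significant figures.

53.1 mm/hour

50.13 in/day × 25.4 mm/in × 0.0416667 day/hour = 53.1 mm/hour.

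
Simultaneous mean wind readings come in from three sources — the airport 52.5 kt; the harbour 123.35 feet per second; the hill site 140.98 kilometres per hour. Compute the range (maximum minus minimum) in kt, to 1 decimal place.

the harbour: 123.35 ft/s = 73.083 kt.
the hill site: 140.98 km/h = 76.123 kt.
Spread: 76.123 − 52.500 = 23.6 kt.

23.6 kt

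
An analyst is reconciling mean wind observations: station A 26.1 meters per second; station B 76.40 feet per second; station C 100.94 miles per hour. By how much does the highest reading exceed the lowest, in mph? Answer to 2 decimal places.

station A: 26.1 m/s = 58.3840 mph.
station B: 76.40 ft/s = 52.0909 mph.
Spread: 100.9400 − 52.0909 = 48.85 mph.

48.85 mph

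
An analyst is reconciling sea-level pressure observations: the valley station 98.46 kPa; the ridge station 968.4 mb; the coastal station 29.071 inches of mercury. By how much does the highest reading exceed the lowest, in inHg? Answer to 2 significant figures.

the valley station: 98.46 kPa = 29.0752 inHg.
the ridge station: 968.4 mb = 28.5968 inHg.
Spread: 29.0752 − 28.5968 = 0.48 inHg.

0.48 inHg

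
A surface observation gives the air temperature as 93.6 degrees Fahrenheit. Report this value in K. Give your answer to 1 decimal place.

First to °C: 34.22 °C.
Then to K: 307.4 K.

307.4 K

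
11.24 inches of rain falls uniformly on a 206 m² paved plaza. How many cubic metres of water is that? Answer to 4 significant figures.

Depth: 11.24 in × 25.4 = 285.496 mm.
1 mm over 1 m² is 1 L, so volume = 285.496 × 206 = 58812.176 L = 58.81 m³.

58.81 cubic metres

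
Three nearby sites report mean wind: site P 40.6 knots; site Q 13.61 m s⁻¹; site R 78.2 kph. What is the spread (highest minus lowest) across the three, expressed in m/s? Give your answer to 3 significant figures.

8.11 m/s

site P: 40.6 kt = 20.8864 m/s.
site R: 78.2 km/h = 21.7222 m/s.
Spread: 21.7222 − 13.6100 = 8.11 m/s.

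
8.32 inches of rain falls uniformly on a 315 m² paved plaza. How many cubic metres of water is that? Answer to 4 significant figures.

Depth: 8.32 in × 25.4 = 211.328 mm.
1 mm over 1 m² is 1 L, so volume = 211.328 × 315 = 66568.32 L = 66.57 m³.

66.57 cubic metres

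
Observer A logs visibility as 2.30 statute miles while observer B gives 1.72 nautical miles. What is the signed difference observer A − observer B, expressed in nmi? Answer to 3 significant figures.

0.279 nmi

observer A: 2.30 SM = 1.99865 nmi.
Difference: 1.99865 − 1.72000 = 0.279 nmi.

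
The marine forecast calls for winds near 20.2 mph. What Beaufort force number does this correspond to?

Beaufort force 5

20.2 mph = 9.0 m/s, which is Beaufort 5 (fresh breeze, 8.0–10.7 m/s).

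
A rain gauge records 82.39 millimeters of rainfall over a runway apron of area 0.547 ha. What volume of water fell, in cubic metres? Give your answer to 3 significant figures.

451 cubic metres

Area: 0.547 ha = 5470 m².
1 mm over 1 m² is 1 L, so volume = 82.39 × 5470 = 450673.3 L = 451 m³.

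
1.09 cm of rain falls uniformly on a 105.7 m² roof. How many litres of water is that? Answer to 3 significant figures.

Depth: 1.09 cm × 10 = 10.9 mm.
1 mm over 1 m² is 1 L, so volume = 10.9 × 105.7 = 1152.13 L ≈ 1150 L.

1150 litres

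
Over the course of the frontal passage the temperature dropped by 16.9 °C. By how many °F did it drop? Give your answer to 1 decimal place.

30.4 °F

A change of 1 °C equals a change of 1.8 °F: Δ°F = 16.9 × 1.8 = 30.4 °F.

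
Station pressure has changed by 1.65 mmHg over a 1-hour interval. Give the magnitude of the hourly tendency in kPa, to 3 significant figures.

1.65 mmHg / 1 h × 0.133322 kPa/mmHg = 0.220 kPa/h.

0.220 kPa per hour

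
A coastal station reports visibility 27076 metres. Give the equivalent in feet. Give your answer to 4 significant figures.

1 m = 3.28084 ft, so 27076 × 3.28084 = 88830 ft.

88830 ft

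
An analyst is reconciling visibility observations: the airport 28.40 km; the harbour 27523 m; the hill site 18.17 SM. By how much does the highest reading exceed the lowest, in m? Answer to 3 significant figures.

1720 m

the airport: 28.40 km = 28400.00 m.
the hill site: 18.17 SM = 29241.78 m.
Spread: 29241.78 − 27523.00 = 1720 m.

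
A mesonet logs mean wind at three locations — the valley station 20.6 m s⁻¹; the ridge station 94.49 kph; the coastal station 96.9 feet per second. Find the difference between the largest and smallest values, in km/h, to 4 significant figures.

the valley station: 20.6 m/s = 74.1600 km/h.
the coastal station: 96.9 ft/s = 106.3264 km/h.
Spread: 106.3264 − 74.1600 = 32.17 km/h.

32.17 km/h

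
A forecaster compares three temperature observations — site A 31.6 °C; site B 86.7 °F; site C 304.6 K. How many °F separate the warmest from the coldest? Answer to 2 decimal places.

site B: 86.7 °F = 30.389 °C.
site C: 304.6 K = 31.450 °C.
Spread: 31.600 − 30.389 = 1.211 °C = 2.18 °F.

2.18 °F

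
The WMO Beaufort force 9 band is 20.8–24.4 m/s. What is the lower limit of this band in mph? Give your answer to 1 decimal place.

46.5 mph

20.8–24.4 m/s × 2.237 = 46.5–54.6 mph.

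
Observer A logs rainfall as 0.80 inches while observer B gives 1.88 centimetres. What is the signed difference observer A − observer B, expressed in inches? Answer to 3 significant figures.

observer B: 1.88 cm = 0.740157 in.
Difference: 0.800000 − 0.740157 = 0.0598 in.

0.0598 in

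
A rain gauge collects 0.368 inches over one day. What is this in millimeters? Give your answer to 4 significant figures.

1 in = 25.4 mm, so 0.368 × 25.4 = 9.347 mm.

9.347 mm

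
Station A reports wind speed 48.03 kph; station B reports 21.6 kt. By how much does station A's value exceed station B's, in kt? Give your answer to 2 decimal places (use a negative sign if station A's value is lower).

4.33 kt

station A: 48.03 km/h = 25.9341 kt.
Difference: 25.9341 − 21.6000 = 4.33 kt.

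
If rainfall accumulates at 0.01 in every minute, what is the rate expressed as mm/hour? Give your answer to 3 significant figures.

0.01 in/minute × 25.4 mm/in × 60 minute/hour = 15.2 mm/hour.

15.2 mm/hour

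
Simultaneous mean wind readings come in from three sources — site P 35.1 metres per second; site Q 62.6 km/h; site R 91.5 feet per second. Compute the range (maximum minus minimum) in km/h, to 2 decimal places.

63.76 km/h

site P: 35.1 m/s = 126.3600 km/h.
site R: 91.5 ft/s = 100.4011 km/h.
Spread: 126.3600 − 62.6000 = 63.76 km/h.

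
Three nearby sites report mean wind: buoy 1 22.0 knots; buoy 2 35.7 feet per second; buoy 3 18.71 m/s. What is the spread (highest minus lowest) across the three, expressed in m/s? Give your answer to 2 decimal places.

7.83 m/s

buoy 1: 22.0 kt = 11.3178 m/s.
buoy 2: 35.7 ft/s = 10.8814 m/s.
Spread: 18.7100 − 10.8814 = 7.83 m/s.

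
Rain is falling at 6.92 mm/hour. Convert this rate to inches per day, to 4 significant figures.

6.539 in/day

6.92 mm/hour × 0.0393701 in/mm × 24 hour/day = 6.539 in/day.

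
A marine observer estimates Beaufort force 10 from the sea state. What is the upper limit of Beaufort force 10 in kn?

55 kt

Beaufort 10 (storm) spans 48–55 knots.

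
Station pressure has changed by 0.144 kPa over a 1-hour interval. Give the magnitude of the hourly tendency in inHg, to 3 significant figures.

0.144 kPa / 1 h × 0.2953 inHg/kPa = 0.0425 inHg/h.

0.0425 inHg per hour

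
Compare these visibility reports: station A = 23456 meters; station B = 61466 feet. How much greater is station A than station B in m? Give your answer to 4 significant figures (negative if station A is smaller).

4721 m

station B: 61466 ft = 18734.84 m.
Difference: 23456.00 − 18734.84 = 4721 m.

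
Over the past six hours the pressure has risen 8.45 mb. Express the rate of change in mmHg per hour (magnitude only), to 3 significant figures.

1.06 mmHg per hour

8.45 mb / 6 h × 0.750062 mmHg/mb = 1.06 mmHg/h.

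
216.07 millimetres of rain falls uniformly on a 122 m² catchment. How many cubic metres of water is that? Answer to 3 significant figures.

1 mm over 1 m² is 1 L, so volume = 216.07 × 122 = 26360.54 L = 26.4 m³.

26.4 cubic metres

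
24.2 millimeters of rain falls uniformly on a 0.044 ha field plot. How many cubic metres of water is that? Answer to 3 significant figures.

10.6 cubic metres

Area: 0.044 ha = 440 m².
1 mm over 1 m² is 1 L, so volume = 24.2 × 440 = 10648 L = 10.6 m³.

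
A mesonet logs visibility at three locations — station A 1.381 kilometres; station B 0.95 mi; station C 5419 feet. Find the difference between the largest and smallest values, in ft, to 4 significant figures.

888.2 ft

station A: 1.381 km = 4530.840 ft.
station B: 0.95 SM = 5016.000 ft.
Spread: 5419.000 − 4530.840 = 888.2 ft.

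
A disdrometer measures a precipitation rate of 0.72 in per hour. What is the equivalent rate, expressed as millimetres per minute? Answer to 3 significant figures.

0.305 mm/minute

0.72 in/hour × 25.4 mm/in × 0.0166667 hour/minute = 0.305 mm/minute.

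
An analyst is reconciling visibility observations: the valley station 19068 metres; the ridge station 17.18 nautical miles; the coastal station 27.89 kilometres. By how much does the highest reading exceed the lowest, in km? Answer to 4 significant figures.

the valley station: 19068 m = 19.0680 km.
the ridge station: 17.18 nmi = 31.8174 km.
Spread: 31.8174 − 19.0680 = 12.75 km.

12.75 km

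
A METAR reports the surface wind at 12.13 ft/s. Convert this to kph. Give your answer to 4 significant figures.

1 ft/s = 1.09728 km/h, so 12.13 × 1.09728 = 13.31 km/h.

13.31 km/h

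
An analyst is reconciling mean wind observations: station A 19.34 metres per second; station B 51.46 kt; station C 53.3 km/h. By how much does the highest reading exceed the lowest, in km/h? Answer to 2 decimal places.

42.00 km/h

station A: 19.34 m/s = 69.6240 km/h.
station B: 51.46 kt = 95.3039 km/h.
Spread: 95.3039 − 53.3000 = 42.00 km/h.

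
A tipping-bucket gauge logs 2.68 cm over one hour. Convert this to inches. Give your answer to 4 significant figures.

1 cm = 0.393701 in, so 2.68 × 0.393701 = 1.055 in.

1.055 in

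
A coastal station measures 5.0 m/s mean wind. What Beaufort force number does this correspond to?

Beaufort force 3

5.0 m/s lies in the Beaufort 3 band (gentle breeze, 3.4–5.4 m/s).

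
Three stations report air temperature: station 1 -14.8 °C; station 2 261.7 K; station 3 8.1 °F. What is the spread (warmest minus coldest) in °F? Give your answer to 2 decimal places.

station 2: 261.7 K = -11.450 °C.
station 3: 8.1 °F = -13.278 °C.
Spread: (-11.450) − (-14.800) = 3.350 °C = 6.03 °F.

6.03 °F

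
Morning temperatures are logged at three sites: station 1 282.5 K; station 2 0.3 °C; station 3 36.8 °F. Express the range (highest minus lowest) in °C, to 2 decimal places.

9.05 °C

station 1: 282.5 K = 9.350 °C.
station 3: 36.8 °F = 2.667 °C.
Spread: 9.350 − 0.300 = 9.050 °C.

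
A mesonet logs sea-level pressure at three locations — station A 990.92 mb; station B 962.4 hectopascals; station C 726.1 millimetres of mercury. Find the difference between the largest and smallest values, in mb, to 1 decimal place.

station B: 962.4 hPa = 962.400 mb.
station C: 726.1 mmHg = 968.054 mb.
Spread: 990.920 − 962.400 = 28.5 mb.

28.5 mb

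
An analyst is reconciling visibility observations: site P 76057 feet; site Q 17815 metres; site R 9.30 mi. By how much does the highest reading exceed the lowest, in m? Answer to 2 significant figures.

site P: 76057 ft = 23182.17 m.
site R: 9.30 SM = 14966.90 m.
Spread: 23182.17 − 14966.90 = 8200 m.

8200 m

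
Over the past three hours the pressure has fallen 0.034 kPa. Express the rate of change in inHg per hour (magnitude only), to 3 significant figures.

0.00335 inHg per hour

0.034 kPa / 3 h × 0.2953 inHg/kPa = 0.00335 inHg/h.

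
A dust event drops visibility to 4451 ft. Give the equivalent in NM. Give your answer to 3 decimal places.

0.733 nmi

1 ft = 0.000164579 nmi, so 4451 × 0.000164579 = 0.733 nmi.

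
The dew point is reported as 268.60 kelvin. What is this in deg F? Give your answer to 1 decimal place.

First to °C: -4.55 °C.
Then to °F: 23.8 °F.

23.8 °F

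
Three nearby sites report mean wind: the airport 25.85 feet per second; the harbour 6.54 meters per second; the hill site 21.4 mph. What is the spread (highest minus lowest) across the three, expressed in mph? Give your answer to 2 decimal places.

6.77 mph

the airport: 25.85 ft/s = 17.6250 mph.
the harbour: 6.54 m/s = 14.6296 mph.
Spread: 21.4000 − 14.6296 = 6.77 mph.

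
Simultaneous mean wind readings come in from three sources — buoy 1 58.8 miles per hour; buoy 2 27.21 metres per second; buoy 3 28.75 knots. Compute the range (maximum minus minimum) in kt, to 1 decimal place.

buoy 1: 58.8 mph = 51.096 kt.
buoy 2: 27.21 m/s = 52.892 kt.
Spread: 52.892 − 28.750 = 24.1 kt.

24.1 kt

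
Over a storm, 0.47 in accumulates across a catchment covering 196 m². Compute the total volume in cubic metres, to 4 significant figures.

2.340 cubic metres

Depth: 0.47 in × 25.4 = 11.938 mm.
1 mm over 1 m² is 1 L, so volume = 11.938 × 196 = 2339.848 L = 2.340 m³.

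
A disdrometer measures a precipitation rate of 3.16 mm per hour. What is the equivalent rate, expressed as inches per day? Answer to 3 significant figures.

2.99 in/day

3.16 mm/hour × 0.0393701 in/mm × 24 hour/day = 2.99 in/day.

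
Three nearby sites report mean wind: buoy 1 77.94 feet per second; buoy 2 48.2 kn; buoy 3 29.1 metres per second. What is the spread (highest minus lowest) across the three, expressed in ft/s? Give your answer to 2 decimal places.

buoy 2: 48.2 kt = 81.3524 ft/s.
buoy 3: 29.1 m/s = 95.4724 ft/s.
Spread: 95.4724 − 77.9400 = 17.53 ft/s.

17.53 ft/s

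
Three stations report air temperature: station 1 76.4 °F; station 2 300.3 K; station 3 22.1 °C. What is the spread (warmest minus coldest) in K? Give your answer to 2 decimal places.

station 1: 76.4 °F = 24.667 °C.
station 2: 300.3 K = 27.150 °C.
Spread: 27.150 − 22.100 = 5.050 °C.

5.05 K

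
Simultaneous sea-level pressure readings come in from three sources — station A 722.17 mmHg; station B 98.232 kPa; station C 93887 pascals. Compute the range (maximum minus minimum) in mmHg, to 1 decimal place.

station B: 98.232 kPa = 736.800 mmHg.
station C: 93887 Pa = 704.210 mmHg.
Spread: 736.800 − 704.210 = 32.6 mmHg.

32.6 mmHg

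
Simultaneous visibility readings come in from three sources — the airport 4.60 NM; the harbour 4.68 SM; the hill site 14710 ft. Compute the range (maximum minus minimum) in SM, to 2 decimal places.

the airport: 4.60 nmi = 5.2936 SM.
the hill site: 14710 ft = 2.7860 SM.
Spread: 5.2936 − 2.7860 = 2.51 SM.

2.51 SM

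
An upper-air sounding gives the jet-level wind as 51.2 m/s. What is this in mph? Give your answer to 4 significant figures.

114.5 mph

1 m/s = 2.23694 mph, so 51.2 × 2.23694 = 114.5 mph.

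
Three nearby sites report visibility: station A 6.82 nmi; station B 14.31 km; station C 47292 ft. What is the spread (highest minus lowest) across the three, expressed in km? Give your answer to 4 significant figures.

1.784 km

station A: 6.82 nmi = 12.63064 km.
station C: 47292 ft = 14.41460 km.
Spread: 14.41460 − 12.63064 = 1.784 km.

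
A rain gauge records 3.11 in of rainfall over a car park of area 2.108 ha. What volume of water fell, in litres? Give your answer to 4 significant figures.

Depth: 3.11 in × 25.4 = 78.994 mm.
Area: 2.108 ha = 21080 m².
1 mm over 1 m² is 1 L, so volume = 78.994 × 21080 = 1665193.5 L ≈ 1665000 L.

1665000 litres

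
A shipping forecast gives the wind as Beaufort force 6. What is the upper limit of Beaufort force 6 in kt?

Beaufort 6 (strong breeze) spans 22–27 knots.

27 kt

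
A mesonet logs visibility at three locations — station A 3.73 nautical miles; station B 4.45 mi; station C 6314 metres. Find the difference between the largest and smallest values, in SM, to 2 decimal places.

station A: 3.73 nmi = 4.2924 SM.
station C: 6314 m = 3.9233 SM.
Spread: 4.4500 − 3.9233 = 0.53 SM.

0.53 SM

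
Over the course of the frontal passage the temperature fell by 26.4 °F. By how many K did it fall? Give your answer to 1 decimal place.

A change of 1 °C equals a change of 1.8 °F: ΔK = 26.4 × 0.5556 = 14.7 K.

14.7 K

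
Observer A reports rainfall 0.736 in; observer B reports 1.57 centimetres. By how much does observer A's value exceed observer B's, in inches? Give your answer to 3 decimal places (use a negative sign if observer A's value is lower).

0.118 in

observer B: 1.57 cm = 0.61811 in.
Difference: 0.73600 − 0.61811 = 0.118 in.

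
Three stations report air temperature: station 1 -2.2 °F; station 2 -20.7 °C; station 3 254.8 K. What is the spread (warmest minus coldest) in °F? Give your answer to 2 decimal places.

4.23 °F

station 1: -2.2 °F = -19.000 °C.
station 3: 254.8 K = -18.350 °C.
Spread: (-18.350) − (-20.700) = 2.350 °C = 4.23 °F.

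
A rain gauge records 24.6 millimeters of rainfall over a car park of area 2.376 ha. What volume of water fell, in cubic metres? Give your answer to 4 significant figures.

584.5 cubic metres

Area: 2.376 ha = 23760 m².
1 mm over 1 m² is 1 L, so volume = 24.6 × 23760 = 584496 L = 584.5 m³.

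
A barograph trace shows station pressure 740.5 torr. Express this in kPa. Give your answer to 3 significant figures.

1 mmHg = 0.133322 kPa, so 740.5 × 0.133322 = 98.7 kPa.

98.7 kPa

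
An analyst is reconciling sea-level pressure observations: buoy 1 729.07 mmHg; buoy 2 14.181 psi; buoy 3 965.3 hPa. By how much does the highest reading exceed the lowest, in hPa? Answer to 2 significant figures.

12 hPa

buoy 1: 729.07 mmHg = 972.01 hPa.
buoy 2: 14.181 psi = 977.75 hPa.
Spread: 977.75 − 965.30 = 12 hPa.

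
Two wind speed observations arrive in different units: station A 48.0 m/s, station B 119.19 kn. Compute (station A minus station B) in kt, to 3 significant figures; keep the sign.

station A: 48.0 m/s = 93.305 kt.
Difference: 93.305 − 119.190 = -25.9 kt.

-25.9 kt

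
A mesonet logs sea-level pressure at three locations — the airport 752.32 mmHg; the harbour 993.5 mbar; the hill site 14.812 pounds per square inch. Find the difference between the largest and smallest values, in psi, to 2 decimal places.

0.40 psi

the airport: 752.32 mmHg = 14.5474 psi.
the harbour: 993.5 mb = 14.4095 psi.
Spread: 14.8120 − 14.4095 = 0.40 psi.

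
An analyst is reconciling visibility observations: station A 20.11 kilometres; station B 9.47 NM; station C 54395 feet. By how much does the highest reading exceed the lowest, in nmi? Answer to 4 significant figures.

station A: 20.11 km = 10.85853 nmi.
station C: 54395 ft = 8.95227 nmi.
Spread: 10.85853 − 8.95227 = 1.906 nmi.

1.906 nmi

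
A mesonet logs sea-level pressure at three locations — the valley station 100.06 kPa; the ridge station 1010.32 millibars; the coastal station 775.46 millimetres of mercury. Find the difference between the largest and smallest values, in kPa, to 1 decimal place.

3.3 kPa

the ridge station: 1010.32 mb = 101.032 kPa.
the coastal station: 775.46 mmHg = 103.386 kPa.
Spread: 103.386 − 100.060 = 3.3 kPa.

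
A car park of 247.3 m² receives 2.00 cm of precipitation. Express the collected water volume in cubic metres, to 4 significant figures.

Depth: 2.00 cm × 10 = 20 mm.
1 mm over 1 m² is 1 L, so volume = 20 × 247.3 = 4946 L = 4.946 m³.

4.946 cubic metres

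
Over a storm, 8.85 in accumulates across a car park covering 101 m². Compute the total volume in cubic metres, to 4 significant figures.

Depth: 8.85 in × 25.4 = 224.79 mm.
1 mm over 1 m² is 1 L, so volume = 224.79 × 101 = 22703.79 L = 22.70 m³.

22.70 cubic metres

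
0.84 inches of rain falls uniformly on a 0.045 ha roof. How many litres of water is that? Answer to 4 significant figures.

Depth: 0.84 in × 25.4 = 21.336 mm.
Area: 0.045 ha = 450 m².
1 mm over 1 m² is 1 L, so volume = 21.336 × 450 = 9601.2 L ≈ 9601 L.

9601 litres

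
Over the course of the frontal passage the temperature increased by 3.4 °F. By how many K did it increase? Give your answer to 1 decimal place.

A change of 1 °C equals a change of 1.8 °F: ΔK = 3.4 × 0.5556 = 1.9 K.

1.9 K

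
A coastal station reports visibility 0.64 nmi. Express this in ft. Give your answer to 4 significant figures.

3889 ft

1 nmi = 6076.12 ft, so 0.64 × 6076.12 = 3889 ft.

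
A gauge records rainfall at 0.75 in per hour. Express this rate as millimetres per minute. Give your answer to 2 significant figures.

0.32 mm/minute

0.75 in/hour × 25.4 mm/in × 0.0166667 hour/minute = 0.32 mm/minute.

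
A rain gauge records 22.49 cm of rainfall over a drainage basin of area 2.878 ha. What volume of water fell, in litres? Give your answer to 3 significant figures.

Depth: 22.49 cm × 10 = 224.9 mm.
Area: 2.878 ha = 28780 m².
1 mm over 1 m² is 1 L, so volume = 224.9 × 28780 = 6472622 L ≈ 6470000 L.

6470000 litres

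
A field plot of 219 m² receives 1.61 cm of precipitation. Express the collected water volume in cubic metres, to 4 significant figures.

Depth: 1.61 cm × 10 = 16.1 mm.
1 mm over 1 m² is 1 L, so volume = 16.1 × 219 = 3525.9 L = 3.526 m³.

3.526 cubic metres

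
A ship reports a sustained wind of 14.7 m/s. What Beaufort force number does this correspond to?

14.7 m/s lies in the Beaufort 7 band (near gale, 13.9–17.1 m/s).

Beaufort force 7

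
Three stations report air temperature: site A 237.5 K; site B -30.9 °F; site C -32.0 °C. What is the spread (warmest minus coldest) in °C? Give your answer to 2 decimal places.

site A: 237.5 K = -35.650 °C.
site B: -30.9 °F = -34.944 °C.
Spread: (-32.000) − (-35.650) = 3.650 °C.

3.65 °C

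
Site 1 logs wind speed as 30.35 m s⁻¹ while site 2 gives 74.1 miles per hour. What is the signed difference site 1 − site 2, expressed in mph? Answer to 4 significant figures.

-6.209 mph

site 1: 30.35 m/s = 67.89102 mph.
Difference: 67.89102 − 74.10000 = -6.209 mph.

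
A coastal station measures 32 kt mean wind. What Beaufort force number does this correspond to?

Beaufort force 7

32 kt lies in the Beaufort 7 band (near gale, 28–33 kt).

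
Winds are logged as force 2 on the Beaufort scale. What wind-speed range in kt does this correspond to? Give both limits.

Beaufort 2 (light breeze) spans 4–6 knots.

4 to 6 kt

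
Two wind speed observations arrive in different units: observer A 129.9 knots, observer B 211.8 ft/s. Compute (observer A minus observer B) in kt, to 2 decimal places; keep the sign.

observer B: 211.8 ft/s = 125.4881 kt.
Difference: 129.9000 − 125.4881 = 4.41 kt.

4.41 kt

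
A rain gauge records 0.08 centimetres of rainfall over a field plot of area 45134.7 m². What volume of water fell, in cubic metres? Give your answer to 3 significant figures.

36.1 cubic metres

Depth: 0.08 cm × 10 = 0.8 mm.
1 mm over 1 m² is 1 L, so volume = 0.8 × 45134.7 = 36107.76 L = 36.1 m³.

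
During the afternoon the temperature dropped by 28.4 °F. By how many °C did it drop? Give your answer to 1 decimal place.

For a temperature change the 32° offset cancels: Δ°C = 28.4 × 0.5556 = 15.8 °C.

15.8 °C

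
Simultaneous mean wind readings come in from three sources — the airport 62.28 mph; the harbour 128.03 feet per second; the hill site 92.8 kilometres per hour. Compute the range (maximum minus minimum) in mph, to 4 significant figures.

29.63 mph

the harbour: 128.03 ft/s = 87.2932 mph.
the hill site: 92.8 km/h = 57.6632 mph.
Spread: 87.2932 − 57.6632 = 29.63 mph.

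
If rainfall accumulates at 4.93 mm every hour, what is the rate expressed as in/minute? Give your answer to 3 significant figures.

0.00323 in/minute

4.93 mm/hour × 0.0393701 in/mm × 0.0166667 hour/minute = 0.00323 in/minute.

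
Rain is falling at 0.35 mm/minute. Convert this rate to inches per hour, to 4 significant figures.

0.35 mm/minute × 0.0393701 in/mm × 60 minute/hour = 0.8268 in/hour.

0.8268 in/hour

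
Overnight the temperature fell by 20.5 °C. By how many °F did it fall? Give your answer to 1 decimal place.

Converting a difference, only the 9/5 scale factor applies: Δ°F = 20.5 × 1.8 = 36.9 °F.

36.9 °F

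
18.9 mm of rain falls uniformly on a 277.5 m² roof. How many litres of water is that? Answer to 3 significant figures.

5240 litres

1 mm over 1 m² is 1 L, so volume = 18.9 × 277.5 = 5244.75 L ≈ 5240 L.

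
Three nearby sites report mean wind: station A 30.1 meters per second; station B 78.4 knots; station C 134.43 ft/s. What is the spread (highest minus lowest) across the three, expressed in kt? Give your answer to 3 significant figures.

21.1 kt

station A: 30.1 m/s = 58.510 kt.
station C: 134.43 ft/s = 79.648 kt.
Spread: 79.648 − 58.510 = 21.1 kt.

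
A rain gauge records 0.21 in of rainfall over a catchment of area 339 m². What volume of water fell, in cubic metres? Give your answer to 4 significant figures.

Depth: 0.21 in × 25.4 = 5.334 mm.
1 mm over 1 m² is 1 L, so volume = 5.334 × 339 = 1808.226 L = 1.808 m³.

1.808 cubic metres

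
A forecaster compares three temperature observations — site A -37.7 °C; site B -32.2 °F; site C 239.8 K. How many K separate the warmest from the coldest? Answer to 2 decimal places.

site B: -32.2 °F = -35.667 °C.
site C: 239.8 K = -33.350 °C.
Spread: (-33.350) − (-37.700) = 4.350 °C.

4.35 K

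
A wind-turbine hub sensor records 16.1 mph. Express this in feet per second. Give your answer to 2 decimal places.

23.61 ft/s

1 mph = 1.46667 ft/s, so 16.1 × 1.46667 = 23.61 ft/s.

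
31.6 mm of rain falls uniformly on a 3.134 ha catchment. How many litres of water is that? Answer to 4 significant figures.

Area: 3.134 ha = 31340 m².
1 mm over 1 m² is 1 L, so volume = 31.6 × 31340 = 990344 L ≈ 990300 L.

990300 litres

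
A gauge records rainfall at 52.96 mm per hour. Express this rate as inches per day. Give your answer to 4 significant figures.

52.96 mm/hour × 0.0393701 in/mm × 24 hour/day = 50.04 in/day.

50.04 in/day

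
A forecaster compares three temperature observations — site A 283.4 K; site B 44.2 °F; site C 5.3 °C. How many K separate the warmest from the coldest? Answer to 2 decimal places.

site A: 283.4 K = 10.250 °C.
site B: 44.2 °F = 6.778 °C.
Spread: 10.250 − 5.300 = 4.950 °C.

4.95 K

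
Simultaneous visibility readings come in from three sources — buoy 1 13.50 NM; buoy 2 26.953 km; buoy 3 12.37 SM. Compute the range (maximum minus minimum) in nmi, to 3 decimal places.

3.804 nmi

buoy 2: 26.953 km = 14.55346 nmi.
buoy 3: 12.37 SM = 10.74924 nmi.
Spread: 14.55346 − 10.74924 = 3.804 nmi.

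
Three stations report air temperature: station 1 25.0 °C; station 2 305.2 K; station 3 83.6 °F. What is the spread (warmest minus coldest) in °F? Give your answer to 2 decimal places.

12.69 °F

station 2: 305.2 K = 32.050 °C.
station 3: 83.6 °F = 28.667 °C.
Spread: 32.050 − 25.000 = 7.050 °C = 12.69 °F.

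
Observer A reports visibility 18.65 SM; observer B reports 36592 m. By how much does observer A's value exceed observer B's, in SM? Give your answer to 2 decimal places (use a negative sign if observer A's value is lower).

observer B: 36592 m = 22.7372 SM.
Difference: 18.6500 − 22.7372 = -4.09 SM.

-4.09 SM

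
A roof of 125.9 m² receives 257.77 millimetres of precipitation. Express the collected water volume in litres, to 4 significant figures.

1 mm over 1 m² is 1 L, so volume = 257.77 × 125.9 = 32453.243 L ≈ 32450 L.

32450 litres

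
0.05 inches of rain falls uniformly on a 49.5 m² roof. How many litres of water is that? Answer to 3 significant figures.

62.9 litres

Depth: 0.05 in × 25.4 = 1.27 mm.
1 mm over 1 m² is 1 L, so volume = 1.27 × 49.5 = 62.865 L ≈ 62.9 L.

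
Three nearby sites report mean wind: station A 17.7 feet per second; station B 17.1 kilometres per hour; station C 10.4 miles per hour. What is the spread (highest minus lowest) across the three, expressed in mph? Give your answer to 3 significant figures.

1.67 mph

station A: 17.7 ft/s = 12.0682 mph.
station B: 17.1 km/h = 10.6254 mph.
Spread: 12.0682 − 10.4000 = 1.67 mph.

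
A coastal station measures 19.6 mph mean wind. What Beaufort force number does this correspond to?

19.6 mph = 8.8 m/s, which is Beaufort 5 (fresh breeze, 8.0–10.7 m/s).

Beaufort force 5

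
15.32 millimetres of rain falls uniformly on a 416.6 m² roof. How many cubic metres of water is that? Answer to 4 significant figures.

1 mm over 1 m² is 1 L, so volume = 15.32 × 416.6 = 6382.312 L = 6.382 m³.

6.382 cubic metres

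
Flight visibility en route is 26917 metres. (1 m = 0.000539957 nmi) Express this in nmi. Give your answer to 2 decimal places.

1 m = 0.000539957 nmi, so 26917 × 0.000539957 = 14.53 nmi.

14.53 nmi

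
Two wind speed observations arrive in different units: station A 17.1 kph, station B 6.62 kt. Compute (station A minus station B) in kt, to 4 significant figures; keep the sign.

2.613 kt

station A: 17.1 km/h = 9.23326 kt.
Difference: 9.23326 − 6.62000 = 2.613 kt.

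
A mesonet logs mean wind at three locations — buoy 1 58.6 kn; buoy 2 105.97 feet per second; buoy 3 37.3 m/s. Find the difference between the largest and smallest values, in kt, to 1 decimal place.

buoy 2: 105.97 ft/s = 62.786 kt.
buoy 3: 37.3 m/s = 72.505 kt.
Spread: 72.505 − 58.600 = 13.9 kt.

13.9 kt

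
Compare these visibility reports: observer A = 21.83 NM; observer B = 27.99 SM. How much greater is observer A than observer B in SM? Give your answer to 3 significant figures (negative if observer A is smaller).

-2.87 SM

observer A: 21.83 nmi = 25.1215 SM.
Difference: 25.1215 − 27.9900 = -2.87 SM.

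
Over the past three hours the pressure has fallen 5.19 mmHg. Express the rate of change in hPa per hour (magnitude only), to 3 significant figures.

2.31 hPa per hour

5.19 mmHg / 3 h × 1.33322 hPa/mmHg = 2.31 hPa/h.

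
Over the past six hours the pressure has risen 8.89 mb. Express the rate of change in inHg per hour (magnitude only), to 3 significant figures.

0.0438 inHg per hour

8.89 mb / 6 h × 0.02953 inHg/mb = 0.0438 inHg/h.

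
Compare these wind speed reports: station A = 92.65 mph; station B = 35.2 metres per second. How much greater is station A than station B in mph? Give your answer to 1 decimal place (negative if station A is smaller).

13.9 mph

station B: 35.2 m/s = 78.740 mph.
Difference: 92.650 − 78.740 = 13.9 mph.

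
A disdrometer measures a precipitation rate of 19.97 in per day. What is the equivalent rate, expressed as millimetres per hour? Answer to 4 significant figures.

21.13 mm/hour

19.97 in/day × 25.4 mm/in × 0.0416667 day/hour = 21.13 mm/hour.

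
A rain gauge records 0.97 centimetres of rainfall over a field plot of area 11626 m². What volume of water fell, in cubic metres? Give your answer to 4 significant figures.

Depth: 0.97 cm × 10 = 9.7 mm.
1 mm over 1 m² is 1 L, so volume = 9.7 × 11626 = 112772.2 L = 112.8 m³.

112.8 cubic metres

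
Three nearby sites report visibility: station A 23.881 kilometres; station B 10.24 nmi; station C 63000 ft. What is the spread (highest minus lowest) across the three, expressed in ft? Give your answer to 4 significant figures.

16130 ft

station A: 23.881 km = 78349.74 ft.
station B: 10.24 nmi = 62219.42 ft.
Spread: 78349.74 − 62219.42 = 16130 ft.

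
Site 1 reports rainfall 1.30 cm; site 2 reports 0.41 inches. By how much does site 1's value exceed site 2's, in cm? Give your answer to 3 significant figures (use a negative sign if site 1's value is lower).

0.259 cm

site 2: 0.41 in = 1.04140 cm.
Difference: 1.30000 − 1.04140 = 0.259 cm.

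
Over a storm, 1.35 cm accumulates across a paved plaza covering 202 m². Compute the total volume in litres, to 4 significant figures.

2727 litres

Depth: 1.35 cm × 10 = 13.5 mm.
1 mm over 1 m² is 1 L, so volume = 13.5 × 202 = 2727 L.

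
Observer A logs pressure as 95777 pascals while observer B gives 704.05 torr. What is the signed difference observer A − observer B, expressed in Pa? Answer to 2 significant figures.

1900 Pa

observer B: 704.05 mmHg = 93865.63 Pa.
Difference: 95777.00 − 93865.63 = 1900 Pa.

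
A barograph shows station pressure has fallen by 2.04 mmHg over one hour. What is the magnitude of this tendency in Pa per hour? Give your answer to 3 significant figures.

272 Pa per hour

2.04 mmHg / 1 h × 133.322 Pa/mmHg = 272 Pa/h.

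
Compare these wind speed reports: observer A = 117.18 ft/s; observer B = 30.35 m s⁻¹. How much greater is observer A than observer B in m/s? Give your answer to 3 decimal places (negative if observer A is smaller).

5.366 m/s

observer A: 117.18 ft/s = 35.71646 m/s.
Difference: 35.71646 − 30.35000 = 5.366 m/s.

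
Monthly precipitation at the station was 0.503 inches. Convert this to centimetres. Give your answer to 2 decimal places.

1 in = 2.54 cm, so 0.503 × 2.54 = 1.28 cm.

1.28 cm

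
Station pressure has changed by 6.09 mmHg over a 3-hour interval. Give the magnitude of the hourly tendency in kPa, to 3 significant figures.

0.271 kPa per hour

6.09 mmHg / 3 h × 0.133322 kPa/mmHg = 0.271 kPa/h.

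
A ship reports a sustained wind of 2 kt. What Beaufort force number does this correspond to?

Beaufort force 1

2 kt lies in the Beaufort 1 band (light air, 1–3 kt).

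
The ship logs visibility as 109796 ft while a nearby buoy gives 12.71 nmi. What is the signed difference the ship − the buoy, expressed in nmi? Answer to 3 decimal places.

the ship: 109796 ft = 18.07010 nmi.
Difference: 18.07010 − 12.71000 = 5.360 nmi.

5.360 nmi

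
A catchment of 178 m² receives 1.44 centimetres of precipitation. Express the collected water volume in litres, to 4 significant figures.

Depth: 1.44 cm × 10 = 14.4 mm.
1 mm over 1 m² is 1 L, so volume = 14.4 × 178 = 2563.2 L ≈ 2563 L.

2563 litres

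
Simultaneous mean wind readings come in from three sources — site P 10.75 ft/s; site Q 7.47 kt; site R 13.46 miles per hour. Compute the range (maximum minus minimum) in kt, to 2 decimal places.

5.33 kt

site P: 10.75 ft/s = 6.3692 kt.
site R: 13.46 mph = 11.6964 kt.
Spread: 11.6964 − 6.3692 = 5.33 kt.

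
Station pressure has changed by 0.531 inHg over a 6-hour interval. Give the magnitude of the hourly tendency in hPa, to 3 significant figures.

0.531 inHg / 6 h × 33.8639 hPa/inHg = 3.00 hPa/h.

3.00 hPa per hour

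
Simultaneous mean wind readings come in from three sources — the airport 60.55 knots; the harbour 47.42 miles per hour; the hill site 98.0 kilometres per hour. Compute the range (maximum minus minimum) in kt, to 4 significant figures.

the harbour: 47.42 mph = 41.2069 kt.
the hill site: 98.0 km/h = 52.9158 kt.
Spread: 60.5500 − 41.2069 = 19.34 kt.

19.34 kt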